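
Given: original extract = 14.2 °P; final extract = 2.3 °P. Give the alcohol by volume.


SG = 259/(259 − P);  ABV = (OG − FG)·131.25
OG = 259/(259 − 14.2) = 1.0580
FG = 259/(259 − 2.3) = 1.0090
ABV = (1.0580 − 1.0090)·131.25

6.4374 % ABV


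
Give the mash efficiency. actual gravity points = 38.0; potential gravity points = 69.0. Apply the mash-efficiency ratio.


efficiency = actual / potential × 100
efficiency = 38.0 / 69.0 × 100

55.0725 %


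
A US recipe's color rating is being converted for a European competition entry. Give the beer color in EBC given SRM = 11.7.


EBC = SRM · 1.97
EBC = 11.7 · 1.97

23.0490 EBC


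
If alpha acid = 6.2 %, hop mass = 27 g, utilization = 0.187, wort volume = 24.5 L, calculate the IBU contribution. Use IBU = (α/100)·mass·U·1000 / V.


IBU = (6.2/100)·27·0.187·1000 / 24.5

12.7771 IBU


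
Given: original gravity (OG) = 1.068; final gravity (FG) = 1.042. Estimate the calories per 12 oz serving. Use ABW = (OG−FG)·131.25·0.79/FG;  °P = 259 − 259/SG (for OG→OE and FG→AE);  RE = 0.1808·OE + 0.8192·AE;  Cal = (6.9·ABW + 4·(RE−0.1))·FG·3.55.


ABW = (1.068 − 1.042)·131.25·0.79/1.042 = 2.5872
OE = 259 − 259/1.068 = 16.4906 °P
AE = 259 − 259/1.042 = 10.4395 °P
RE = 0.1808·16.4906 + 0.8192·10.4395 = 11.5336 °P
Cal = (6.9·2.5872 + 4·(11.5336−0.1))·1.042·3.55

235.2112 kcal


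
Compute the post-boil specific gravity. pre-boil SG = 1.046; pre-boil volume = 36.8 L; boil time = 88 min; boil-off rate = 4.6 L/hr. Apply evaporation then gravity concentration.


V_post = V_pre − rate·(t/60);  SG_post = 1 + (SG_pre−1)·V_pre/V_post
V_post = 36.8 − 4.6·(88/60) = 30.0533
SG_post = 1 + (1.046 − 1)·36.8/30.0533

1.0563


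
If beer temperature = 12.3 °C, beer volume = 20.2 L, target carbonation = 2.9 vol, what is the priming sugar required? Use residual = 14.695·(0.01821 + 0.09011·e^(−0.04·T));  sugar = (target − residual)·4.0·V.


residual = 14.695·(0.01821 + 0.09011·e^(−0.04·12.3)) = 1.0772
sugar = (2.9 − 1.0772)·4.0·20.2

147.2827 g


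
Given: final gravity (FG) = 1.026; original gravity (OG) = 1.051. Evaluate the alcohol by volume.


ABV = (OG − FG) · 131.25
ABV = (1.051 − 1.026) · 131.25

3.2812 % ABV


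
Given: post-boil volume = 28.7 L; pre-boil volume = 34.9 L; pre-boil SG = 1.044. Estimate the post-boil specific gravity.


SG_post = 1 + (SG_pre − 1)·V_pre/V_post
pts_pre = (1.044 − 1)·1000 = 44.0000
pts_post = 44.0000·34.9/28.7 = 53.5052
SG_post = 1 + 53.5052/1000

1.0535


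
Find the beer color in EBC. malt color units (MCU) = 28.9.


SRM = 1.4922·MCU^0.6859;  EBC = SRM·1.97
SRM = 1.4922·28.9^0.6859 = 14.9919
EBC = 14.9919·1.97

29.5341 EBC


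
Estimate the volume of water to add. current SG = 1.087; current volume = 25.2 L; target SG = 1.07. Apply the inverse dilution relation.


V_water = V·((SG_curr − 1)/(SG_target − 1) − 1)
V_water = 25.2·((1.087 − 1)/(1.07 − 1) − 1)

6.1200 L


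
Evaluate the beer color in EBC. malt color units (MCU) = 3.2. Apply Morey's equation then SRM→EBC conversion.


SRM = 1.4922·MCU^0.6859;  EBC = SRM·1.97
SRM = 1.4922·3.2^0.6859 = 3.3137
EBC = 3.3137·1.97

6.5279 EBC


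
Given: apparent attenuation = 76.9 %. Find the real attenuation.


RA = AA · 0.8192
RA = 76.9 · 0.8192

62.9965 %


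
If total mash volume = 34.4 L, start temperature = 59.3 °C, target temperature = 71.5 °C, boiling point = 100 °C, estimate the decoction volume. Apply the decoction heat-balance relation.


V_dec = V_total·(T_target − T_start)/(T_boil − T_start)
V_dec = 34.4·(71.5 − 59.3)/(100 − 59.3)

10.3115 L


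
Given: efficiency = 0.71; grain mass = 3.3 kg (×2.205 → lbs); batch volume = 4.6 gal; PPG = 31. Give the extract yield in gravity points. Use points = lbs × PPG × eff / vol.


lbs = 3.3 × 2.205 = 7.2765
points = 7.2765 × 31 × 0.71 / 4.6

34.8165 points


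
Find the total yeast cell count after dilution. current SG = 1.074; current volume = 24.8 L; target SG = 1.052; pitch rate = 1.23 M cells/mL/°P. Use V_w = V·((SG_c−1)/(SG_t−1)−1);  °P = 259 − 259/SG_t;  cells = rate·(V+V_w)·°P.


V_w = 24.8·((1.074−1)/(1.052−1)−1) = 10.4923
V_final = 24.8 + 10.4923 = 35.2923
°P = 259 − 259/1.052 = 12.8023
cells = 1.23·35.2923·12.8023

555.7411 billion cells


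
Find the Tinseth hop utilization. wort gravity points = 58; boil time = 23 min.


U = 1.65·0.000125^(GP/1000) · (1 − e^(−0.04·t))/4.15
bigness = 1.65·0.000125^(58/1000) = 0.9797
boil_factor = (1 − e^(−0.04·23))/4.15 = 0.1449
U = 0.9797 · 0.1449

0.1420


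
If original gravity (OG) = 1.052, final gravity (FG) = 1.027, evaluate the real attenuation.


AA = (OG−FG)/(OG−1)·100;  RA = AA·0.8192
AA = (1.052 − 1.027)/(1.052 − 1)·100 = 48.0769
RA = 48.0769·0.8192

39.3846 %


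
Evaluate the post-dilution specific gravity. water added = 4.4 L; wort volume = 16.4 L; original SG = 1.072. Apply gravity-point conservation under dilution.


SG_new = 1 + (SG_old − 1)·V_old/(V_old + V_water)
pts = (1.072 − 1)·1000·16.4/(16.4 + 4.4) = 56.7692
SG_new = 1 + 56.7692/1000

1.0568


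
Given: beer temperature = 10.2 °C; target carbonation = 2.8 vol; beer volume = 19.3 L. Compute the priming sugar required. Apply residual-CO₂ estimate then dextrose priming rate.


residual = 14.695·(0.01821 + 0.09011·e^(−0.04·T));  sugar = (target − residual)·4.0·V
residual = 14.695·(0.01821 + 0.09011·e^(−0.04·10.2)) = 1.1481
sugar = (2.8 − 1.1481)·4.0·19.3

127.5237 g


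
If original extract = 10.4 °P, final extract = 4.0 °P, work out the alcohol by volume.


SG = 259/(259 − P);  ABV = (OG − FG)·131.25
OG = 259/(259 − 10.4) = 1.0418
FG = 259/(259 − 4.0) = 1.0157
ABV = (1.0418 − 1.0157)·131.25

3.4319 % ABV


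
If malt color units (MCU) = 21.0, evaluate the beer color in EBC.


SRM = 1.4922·MCU^0.6859;  EBC = SRM·1.97
SRM = 1.4922·21.0^0.6859 = 12.0431
EBC = 12.0431·1.97

23.7249 EBC


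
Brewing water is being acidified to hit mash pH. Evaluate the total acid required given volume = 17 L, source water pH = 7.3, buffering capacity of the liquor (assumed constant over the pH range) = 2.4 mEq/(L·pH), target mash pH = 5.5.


acid = buffering capacity · (pH_source − pH_target) · V
acid = 2.4 · (7.3 − 5.5) · 17

73.4400 mEq


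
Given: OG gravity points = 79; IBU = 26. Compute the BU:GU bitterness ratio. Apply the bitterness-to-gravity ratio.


BU:GU = IBU / OG_points
BU:GU = 26 / 79

0.3291


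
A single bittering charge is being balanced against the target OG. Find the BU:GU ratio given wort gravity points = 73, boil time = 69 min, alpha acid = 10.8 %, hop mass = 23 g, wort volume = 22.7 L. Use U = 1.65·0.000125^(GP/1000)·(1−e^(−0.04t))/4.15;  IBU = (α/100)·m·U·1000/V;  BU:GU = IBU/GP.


U = 1.65·0.000125^(73/1000)·(1−e^(−0.04·69))/4.15 = 0.1932
IBU = (10.8/100)·23·0.1932·1000/22.7 = 21.1466
BU:GU = 21.1466/73

0.2897


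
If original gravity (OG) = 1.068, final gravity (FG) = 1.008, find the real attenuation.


AA = (OG−FG)/(OG−1)·100;  RA = AA·0.8192
AA = (1.068 − 1.008)/(1.068 − 1)·100 = 88.2353
RA = 88.2353·0.8192

72.2824 %


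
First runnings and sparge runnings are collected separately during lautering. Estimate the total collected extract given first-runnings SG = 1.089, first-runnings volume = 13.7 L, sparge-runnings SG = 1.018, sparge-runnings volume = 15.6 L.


total = Σ (SG_i − 1)·1000·V_i
first = (1.089 − 1)·1000·13.7 = 1219.3000
sparge = (1.018 − 1)·1000·15.6 = 280.8000
total = 1219.3000 + 280.8000

1500.1000 gravity·L


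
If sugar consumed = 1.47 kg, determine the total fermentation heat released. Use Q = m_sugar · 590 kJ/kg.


Q = 1.47 · 590

867.3000 kJ


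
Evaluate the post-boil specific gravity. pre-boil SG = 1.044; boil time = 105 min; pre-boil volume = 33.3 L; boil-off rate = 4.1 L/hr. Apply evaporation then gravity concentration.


V_post = V_pre − rate·(t/60);  SG_post = 1 + (SG_pre−1)·V_pre/V_post
V_post = 33.3 − 4.1·(105/60) = 26.1250
SG_post = 1 + (1.044 − 1)·33.3/26.1250

1.0561


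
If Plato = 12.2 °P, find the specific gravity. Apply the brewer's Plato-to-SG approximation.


SG = 259/(259 − P)
SG = 259/(259 − 12.2)

1.0494


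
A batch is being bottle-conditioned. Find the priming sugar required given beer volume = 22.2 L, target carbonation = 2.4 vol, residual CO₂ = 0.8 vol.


sugar = (target − residual)·4.0·V
sugar = (2.4 − 0.8)·4.0·22.2

142.0800 g


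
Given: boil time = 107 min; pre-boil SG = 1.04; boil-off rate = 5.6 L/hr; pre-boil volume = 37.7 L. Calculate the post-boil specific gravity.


V_post = V_pre − rate·(t/60);  SG_post = 1 + (SG_pre−1)·V_pre/V_post
V_post = 37.7 − 5.6·(107/60) = 27.7133
SG_post = 1 + (1.04 − 1)·37.7/27.7133

1.0544


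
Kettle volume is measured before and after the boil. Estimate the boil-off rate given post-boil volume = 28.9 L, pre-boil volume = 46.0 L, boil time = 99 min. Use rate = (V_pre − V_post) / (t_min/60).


rate = (46.0 − 28.9) / (99/60)

10.3636 L/hr


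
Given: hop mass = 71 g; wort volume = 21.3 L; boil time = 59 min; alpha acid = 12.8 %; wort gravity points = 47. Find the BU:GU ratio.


U = 1.65·0.000125^(GP/1000)·(1−e^(−0.04t))/4.15;  IBU = (α/100)·m·U·1000/V;  BU:GU = IBU/GP
U = 1.65·0.000125^(47/1000)·(1−e^(−0.04·59))/4.15 = 0.2360
IBU = (12.8/100)·71·0.2360·1000/21.3 = 100.6946
BU:GU = 100.6946/47

2.1424


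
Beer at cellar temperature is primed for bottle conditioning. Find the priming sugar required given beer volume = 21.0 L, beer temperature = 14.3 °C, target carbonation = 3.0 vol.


residual = 14.695·(0.01821 + 0.09011·e^(−0.04·T));  sugar = (target − residual)·4.0·V
residual = 14.695·(0.01821 + 0.09011·e^(−0.04·14.3)) = 1.0149
sugar = (3.0 − 1.0149)·4.0·21.0

166.7442 g


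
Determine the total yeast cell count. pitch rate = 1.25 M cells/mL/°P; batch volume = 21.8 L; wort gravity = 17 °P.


cells (billions) = rate · V_L · °P
cells = 1.25 · 21.8 · 17

463.2500 billion cells


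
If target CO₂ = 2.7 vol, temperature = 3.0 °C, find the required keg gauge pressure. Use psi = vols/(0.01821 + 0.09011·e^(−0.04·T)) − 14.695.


psi = 2.7/(0.01821 + 0.09011·e^(−0.04·3.0)) − 14.695

12.8194 psi


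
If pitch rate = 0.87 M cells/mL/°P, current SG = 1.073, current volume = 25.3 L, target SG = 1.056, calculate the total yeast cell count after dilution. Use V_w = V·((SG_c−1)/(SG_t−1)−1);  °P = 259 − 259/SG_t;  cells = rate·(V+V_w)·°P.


V_w = 25.3·((1.073−1)/(1.056−1)−1) = 7.6804
V_final = 25.3 + 7.6804 = 32.9804
°P = 259 − 259/1.056 = 13.7348
cells = 0.87·32.9804·13.7348

394.0928 billion cells


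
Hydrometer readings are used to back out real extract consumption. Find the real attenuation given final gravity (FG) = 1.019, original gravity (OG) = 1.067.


AA = (OG−FG)/(OG−1)·100;  RA = AA·0.8192
AA = (1.067 − 1.019)/(1.067 − 1)·100 = 71.6418
RA = 71.6418·0.8192

58.6890 %


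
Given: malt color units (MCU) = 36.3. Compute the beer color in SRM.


SRM = 1.4922 · MCU^0.6859
SRM = 1.4922 · 36.3^0.6859

17.5294 SRM


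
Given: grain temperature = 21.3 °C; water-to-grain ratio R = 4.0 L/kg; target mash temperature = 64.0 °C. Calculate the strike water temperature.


T_strike = (0.41/R)·(T_mash − T_grain) + T_mash
T_strike = (0.41/4.0)·(64.0 − 21.3) + 64.0

68.3768 °C


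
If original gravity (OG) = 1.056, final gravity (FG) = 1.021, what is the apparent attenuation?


AA = (OG − FG)/(OG − 1) · 100
AA = (1.056 − 1.021)/(1.056 − 1) · 100

62.5000 %


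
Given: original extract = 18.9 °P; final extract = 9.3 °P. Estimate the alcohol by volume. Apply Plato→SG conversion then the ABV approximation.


SG = 259/(259 − P);  ABV = (OG − FG)·131.25
OG = 259/(259 − 18.9) = 1.0787
FG = 259/(259 − 9.3) = 1.0372
ABV = (1.0787 − 1.0372)·131.25

5.4433 % ABV


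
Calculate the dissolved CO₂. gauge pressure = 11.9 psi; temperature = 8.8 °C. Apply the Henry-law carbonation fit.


vols = (P + 14.695)·(0.01821 + 0.09011·e^(−0.04·T))
vols = (11.9 + 14.695)·(0.01821 + 0.09011·e^(−0.04·8.8))

2.1697 volumes


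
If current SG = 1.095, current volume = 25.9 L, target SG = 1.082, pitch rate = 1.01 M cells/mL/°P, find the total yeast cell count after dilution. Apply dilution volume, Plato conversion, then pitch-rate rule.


V_w = V·((SG_c−1)/(SG_t−1)−1);  °P = 259 − 259/SG_t;  cells = rate·(V+V_w)·°P
V_w = 25.9·((1.095−1)/(1.082−1)−1) = 4.1061
V_final = 25.9 + 4.1061 = 30.0061
°P = 259 − 259/1.082 = 19.6285
cells = 1.01·30.0061·19.6285

594.8634 billion cells


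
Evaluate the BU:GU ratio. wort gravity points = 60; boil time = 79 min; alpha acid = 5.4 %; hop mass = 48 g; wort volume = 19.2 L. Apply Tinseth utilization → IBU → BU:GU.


U = 1.65·0.000125^(GP/1000)·(1−e^(−0.04t))/4.15;  IBU = (α/100)·m·U·1000/V;  BU:GU = IBU/GP
U = 1.65·0.000125^(60/1000)·(1−e^(−0.04·79))/4.15 = 0.2220
IBU = (5.4/100)·48·0.2220·1000/19.2 = 29.9748
BU:GU = 29.9748/60

0.4996


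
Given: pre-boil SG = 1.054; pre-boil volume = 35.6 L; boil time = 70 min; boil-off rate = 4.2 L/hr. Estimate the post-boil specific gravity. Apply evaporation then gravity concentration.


V_post = V_pre − rate·(t/60);  SG_post = 1 + (SG_pre−1)·V_pre/V_post
V_post = 35.6 − 4.2·(70/60) = 30.7000
SG_post = 1 + (1.054 − 1)·35.6/30.7000

1.0626


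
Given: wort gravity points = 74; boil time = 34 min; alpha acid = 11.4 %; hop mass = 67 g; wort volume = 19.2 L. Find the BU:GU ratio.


U = 1.65·0.000125^(GP/1000)·(1−e^(−0.04t))/4.15;  IBU = (α/100)·m·U·1000/V;  BU:GU = IBU/GP
U = 1.65·0.000125^(74/1000)·(1−e^(−0.04·34))/4.15 = 0.1520
IBU = (11.4/100)·67·0.1520·1000/19.2 = 60.4606
BU:GU = 60.4606/74

0.8170


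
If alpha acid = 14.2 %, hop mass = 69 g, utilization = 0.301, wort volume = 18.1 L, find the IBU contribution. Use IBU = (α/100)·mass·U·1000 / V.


IBU = (14.2/100)·69·0.301·1000 / 18.1

162.9391 IBU


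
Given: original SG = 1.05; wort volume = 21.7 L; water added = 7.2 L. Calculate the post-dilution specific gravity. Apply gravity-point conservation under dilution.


SG_new = 1 + (SG_old − 1)·V_old/(V_old + V_water)
pts = (1.05 − 1)·1000·21.7/(21.7 + 7.2) = 37.5433
SG_new = 1 + 37.5433/1000

1.0375


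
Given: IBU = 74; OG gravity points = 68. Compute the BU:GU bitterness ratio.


BU:GU = IBU / OG_points
BU:GU = 74 / 68

1.0882


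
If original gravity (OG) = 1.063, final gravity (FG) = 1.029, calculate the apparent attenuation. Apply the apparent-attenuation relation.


AA = (OG − FG)/(OG − 1) · 100
AA = (1.063 − 1.029)/(1.063 − 1) · 100

53.9683 %


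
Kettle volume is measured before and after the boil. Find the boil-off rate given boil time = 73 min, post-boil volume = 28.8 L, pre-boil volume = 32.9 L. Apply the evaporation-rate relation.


rate = (V_pre − V_post) / (t_min/60)
rate = (32.9 − 28.8) / (73/60)

3.3699 L/hr


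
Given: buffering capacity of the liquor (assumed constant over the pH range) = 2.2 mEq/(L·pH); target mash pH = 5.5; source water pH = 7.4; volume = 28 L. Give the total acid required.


acid = buffering capacity · (pH_source − pH_target) · V
acid = 2.2 · (7.4 − 5.5) · 28

117.0400 mEq


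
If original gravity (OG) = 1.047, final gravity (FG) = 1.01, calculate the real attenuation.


AA = (OG−FG)/(OG−1)·100;  RA = AA·0.8192
AA = (1.047 − 1.01)/(1.047 − 1)·100 = 78.7234
RA = 78.7234·0.8192

64.4902 %


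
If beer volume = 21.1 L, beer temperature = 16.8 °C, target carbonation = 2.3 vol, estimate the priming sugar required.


residual = 14.695·(0.01821 + 0.09011·e^(−0.04·T));  sugar = (target − residual)·4.0·V
residual = 14.695·(0.01821 + 0.09011·e^(−0.04·16.8)) = 0.9438
sugar = (2.3 − 0.9438)·4.0·21.1

114.4608 g


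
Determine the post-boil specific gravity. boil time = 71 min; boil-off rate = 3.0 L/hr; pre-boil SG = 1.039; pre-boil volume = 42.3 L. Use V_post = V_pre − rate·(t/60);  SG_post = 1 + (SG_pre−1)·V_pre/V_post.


V_post = 42.3 − 3.0·(71/60) = 38.7500
SG_post = 1 + (1.039 − 1)·42.3/38.7500

1.0426


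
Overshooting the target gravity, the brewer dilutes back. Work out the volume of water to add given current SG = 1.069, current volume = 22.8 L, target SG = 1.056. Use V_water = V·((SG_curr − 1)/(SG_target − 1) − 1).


V_water = 22.8·((1.069 − 1)/(1.056 − 1) − 1)

5.2929 L


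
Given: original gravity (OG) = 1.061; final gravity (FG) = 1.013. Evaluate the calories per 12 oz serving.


ABW = (OG−FG)·131.25·0.79/FG;  °P = 259 − 259/SG (for OG→OE and FG→AE);  RE = 0.1808·OE + 0.8192·AE;  Cal = (6.9·ABW + 4·(RE−0.1))·FG·3.55
ABW = (1.061 − 1.013)·131.25·0.79/1.013 = 4.9131
OE = 259 − 259/1.061 = 14.8907 °P
AE = 259 − 259/1.013 = 3.3238 °P
RE = 0.1808·14.8907 + 0.8192·3.3238 = 5.4151 °P
Cal = (6.9·4.9131 + 4·(5.4151−0.1))·1.013·3.55

198.3669 kcal


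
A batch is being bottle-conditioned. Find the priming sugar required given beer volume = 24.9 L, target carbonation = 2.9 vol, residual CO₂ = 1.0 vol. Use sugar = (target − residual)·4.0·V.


sugar = (2.9 − 1.0)·4.0·24.9

189.2400 g


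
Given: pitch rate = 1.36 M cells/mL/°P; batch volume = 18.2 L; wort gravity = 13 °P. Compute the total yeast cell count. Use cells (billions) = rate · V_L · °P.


cells = 1.36 · 18.2 · 13

321.7760 billion cells


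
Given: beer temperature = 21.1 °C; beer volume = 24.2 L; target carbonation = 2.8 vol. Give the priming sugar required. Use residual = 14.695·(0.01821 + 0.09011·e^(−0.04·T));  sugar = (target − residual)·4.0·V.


residual = 14.695·(0.01821 + 0.09011·e^(−0.04·21.1)) = 0.8370
sugar = (2.8 − 0.8370)·4.0·24.2

190.0213 g


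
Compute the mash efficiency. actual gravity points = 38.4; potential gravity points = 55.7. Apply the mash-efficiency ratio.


efficiency = actual / potential × 100
efficiency = 38.4 / 55.7 × 100

68.9408 %


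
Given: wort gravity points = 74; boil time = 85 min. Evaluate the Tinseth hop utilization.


U = 1.65·0.000125^(GP/1000) · (1 − e^(−0.04·t))/4.15
bigness = 1.65·0.000125^(74/1000) = 0.8485
boil_factor = (1 − e^(−0.04·85))/4.15 = 0.2329
U = 0.8485 · 0.2329

0.1976


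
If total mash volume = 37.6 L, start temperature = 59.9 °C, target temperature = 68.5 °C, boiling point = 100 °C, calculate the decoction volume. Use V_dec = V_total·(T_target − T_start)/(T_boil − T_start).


V_dec = 37.6·(68.5 − 59.9)/(100 − 59.9)

8.0638 L


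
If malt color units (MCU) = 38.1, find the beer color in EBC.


SRM = 1.4922·MCU^0.6859;  EBC = SRM·1.97
SRM = 1.4922·38.1^0.6859 = 18.1211
EBC = 18.1211·1.97

35.6985 EBC


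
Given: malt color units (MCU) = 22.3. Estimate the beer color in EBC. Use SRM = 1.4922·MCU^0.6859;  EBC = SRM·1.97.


SRM = 1.4922·22.3^0.6859 = 12.5496
EBC = 12.5496·1.97

24.7227 EBC


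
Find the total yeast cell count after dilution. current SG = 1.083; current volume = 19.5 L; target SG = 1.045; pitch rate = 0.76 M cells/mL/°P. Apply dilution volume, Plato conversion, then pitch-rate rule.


V_w = V·((SG_c−1)/(SG_t−1)−1);  °P = 259 − 259/SG_t;  cells = rate·(V+V_w)·°P
V_w = 19.5·((1.083−1)/(1.045−1)−1) = 16.4667
V_final = 19.5 + 16.4667 = 35.9667
°P = 259 − 259/1.045 = 11.1531
cells = 0.76·35.9667·11.1531

304.8665 billion cells


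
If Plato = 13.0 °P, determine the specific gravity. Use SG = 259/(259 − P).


SG = 259/(259 − 13.0)

1.0528


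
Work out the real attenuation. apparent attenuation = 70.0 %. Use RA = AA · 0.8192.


RA = 70.0 · 0.8192

57.3440 %


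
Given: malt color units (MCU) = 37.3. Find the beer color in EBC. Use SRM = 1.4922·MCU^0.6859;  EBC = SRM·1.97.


SRM = 1.4922·37.3^0.6859 = 17.8592
EBC = 17.8592·1.97

35.1826 EBC


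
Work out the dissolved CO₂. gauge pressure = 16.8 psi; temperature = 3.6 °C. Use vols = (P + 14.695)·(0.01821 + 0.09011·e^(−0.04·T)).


vols = (16.8 + 14.695)·(0.01821 + 0.09011·e^(−0.04·3.6))

3.0309 volumes


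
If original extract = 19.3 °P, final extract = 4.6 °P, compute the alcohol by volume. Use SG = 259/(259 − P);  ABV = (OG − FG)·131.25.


OG = 259/(259 − 19.3) = 1.0805
FG = 259/(259 − 4.6) = 1.0181
ABV = (1.0805 − 1.0181)·131.25

8.1947 % ABV


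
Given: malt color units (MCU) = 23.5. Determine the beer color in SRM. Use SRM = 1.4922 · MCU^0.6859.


SRM = 1.4922 · 23.5^0.6859

13.0090 SRM


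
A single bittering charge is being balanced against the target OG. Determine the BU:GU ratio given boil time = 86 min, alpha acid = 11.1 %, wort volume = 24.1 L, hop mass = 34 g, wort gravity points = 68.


U = 1.65·0.000125^(GP/1000)·(1−e^(−0.04t))/4.15;  IBU = (α/100)·m·U·1000/V;  BU:GU = IBU/GP
U = 1.65·0.000125^(68/1000)·(1−e^(−0.04·86))/4.15 = 0.2089
IBU = (11.1/100)·34·0.2089·1000/24.1 = 32.7082
BU:GU = 32.7082/68

0.4810


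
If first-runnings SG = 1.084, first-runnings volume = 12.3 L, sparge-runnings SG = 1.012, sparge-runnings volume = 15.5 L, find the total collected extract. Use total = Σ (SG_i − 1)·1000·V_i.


first = (1.084 − 1)·1000·12.3 = 1033.2000
sparge = (1.012 − 1)·1000·15.5 = 186.0000
total = 1033.2000 + 186.0000

1219.2000 gravity·L


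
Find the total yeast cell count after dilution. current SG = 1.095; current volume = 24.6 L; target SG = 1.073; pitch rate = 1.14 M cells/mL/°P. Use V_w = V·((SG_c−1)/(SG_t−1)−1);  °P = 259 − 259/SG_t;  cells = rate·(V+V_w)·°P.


V_w = 24.6·((1.095−1)/(1.073−1)−1) = 7.4137
V_final = 24.6 + 7.4137 = 32.0137
°P = 259 − 259/1.073 = 17.6207
cells = 1.14·32.0137·17.6207

643.0779 billion cells


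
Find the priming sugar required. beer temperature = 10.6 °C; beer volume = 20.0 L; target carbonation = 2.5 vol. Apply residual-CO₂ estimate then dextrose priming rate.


residual = 14.695·(0.01821 + 0.09011·e^(−0.04·T));  sugar = (target − residual)·4.0·V
residual = 14.695·(0.01821 + 0.09011·e^(−0.04·10.6)) = 1.1342
sugar = (2.5 − 1.1342)·4.0·20.0

109.2670 g


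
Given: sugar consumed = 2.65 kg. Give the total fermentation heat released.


Q = m_sugar · 590 kJ/kg
Q = 2.65 · 590

1563.5000 kJ


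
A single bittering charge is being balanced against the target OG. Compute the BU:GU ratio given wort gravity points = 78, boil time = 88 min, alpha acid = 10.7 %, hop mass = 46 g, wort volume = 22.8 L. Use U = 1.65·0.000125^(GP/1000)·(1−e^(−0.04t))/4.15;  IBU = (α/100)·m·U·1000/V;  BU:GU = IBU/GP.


U = 1.65·0.000125^(78/1000)·(1−e^(−0.04·88))/4.15 = 0.1914
IBU = (10.7/100)·46·0.1914·1000/22.8 = 41.3193
BU:GU = 41.3193/78

0.5297


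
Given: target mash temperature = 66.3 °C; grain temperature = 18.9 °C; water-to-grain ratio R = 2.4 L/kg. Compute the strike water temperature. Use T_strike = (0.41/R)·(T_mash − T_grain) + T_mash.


T_strike = (0.41/2.4)·(66.3 − 18.9) + 66.3

74.3975 °C


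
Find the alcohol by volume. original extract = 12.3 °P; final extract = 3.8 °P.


SG = 259/(259 − P);  ABV = (OG − FG)·131.25
OG = 259/(259 − 12.3) = 1.0499
FG = 259/(259 − 3.8) = 1.0149
ABV = (1.0499 − 1.0149)·131.25

4.5895 % ABV


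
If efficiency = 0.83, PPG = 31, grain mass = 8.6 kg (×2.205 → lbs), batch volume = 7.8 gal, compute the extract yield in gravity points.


points = lbs × PPG × eff / vol
lbs = 8.6 × 2.205 = 18.9630
points = 18.9630 × 31 × 0.83 / 7.8

62.5536 points


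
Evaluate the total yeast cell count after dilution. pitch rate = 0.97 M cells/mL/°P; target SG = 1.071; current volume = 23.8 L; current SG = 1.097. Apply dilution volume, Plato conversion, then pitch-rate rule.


V_w = V·((SG_c−1)/(SG_t−1)−1);  °P = 259 − 259/SG_t;  cells = rate·(V+V_w)·°P
V_w = 23.8·((1.097−1)/(1.071−1)−1) = 8.7155
V_final = 23.8 + 8.7155 = 32.5155
°P = 259 − 259/1.071 = 17.1699
cells = 0.97·32.5155·17.1699

541.5402 billion cells


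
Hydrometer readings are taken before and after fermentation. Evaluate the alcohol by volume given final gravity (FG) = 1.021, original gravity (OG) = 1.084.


ABV = (OG − FG) · 131.25
ABV = (1.084 − 1.021) · 131.25

8.2688 % ABV


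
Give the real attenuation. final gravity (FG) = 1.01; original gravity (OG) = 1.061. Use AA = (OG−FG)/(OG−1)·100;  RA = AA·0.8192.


AA = (1.061 − 1.01)/(1.061 − 1)·100 = 83.6066
RA = 83.6066·0.8192

68.4905 %


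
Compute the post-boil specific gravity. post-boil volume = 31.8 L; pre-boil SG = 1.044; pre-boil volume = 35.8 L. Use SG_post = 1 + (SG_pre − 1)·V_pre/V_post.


pts_pre = (1.044 − 1)·1000 = 44.0000
pts_post = 44.0000·35.8/31.8 = 49.5346
SG_post = 1 + 49.5346/1000

1.0495


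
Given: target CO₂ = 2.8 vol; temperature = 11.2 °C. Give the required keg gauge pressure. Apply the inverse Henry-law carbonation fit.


psi = vols/(0.01821 + 0.09011·e^(−0.04·T)) − 14.695
psi = 2.8/(0.01821 + 0.09011·e^(−0.04·11.2)) − 14.695

22.2532 psi


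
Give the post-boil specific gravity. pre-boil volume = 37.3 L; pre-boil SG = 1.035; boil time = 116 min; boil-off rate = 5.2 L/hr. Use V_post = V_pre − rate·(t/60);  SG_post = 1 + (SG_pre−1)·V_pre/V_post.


V_post = 37.3 − 5.2·(116/60) = 27.2467
SG_post = 1 + (1.035 − 1)·37.3/27.2467

1.0479


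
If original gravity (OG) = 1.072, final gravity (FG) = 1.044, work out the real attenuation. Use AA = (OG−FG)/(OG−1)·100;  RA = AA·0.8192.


AA = (1.072 − 1.044)/(1.072 − 1)·100 = 38.8889
RA = 38.8889·0.8192

31.8578 %


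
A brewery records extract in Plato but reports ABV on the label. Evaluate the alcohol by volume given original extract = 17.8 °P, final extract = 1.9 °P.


SG = 259/(259 − P);  ABV = (OG − FG)·131.25
OG = 259/(259 − 17.8) = 1.0738
FG = 259/(259 − 1.9) = 1.0074
ABV = (1.0738 − 1.0074)·131.25

8.7160 % ABV


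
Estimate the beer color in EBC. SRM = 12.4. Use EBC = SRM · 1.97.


EBC = 12.4 · 1.97

24.4280 EBC


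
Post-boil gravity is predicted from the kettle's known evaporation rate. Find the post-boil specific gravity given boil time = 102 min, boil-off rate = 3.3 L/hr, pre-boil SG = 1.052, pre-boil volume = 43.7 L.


V_post = V_pre − rate·(t/60);  SG_post = 1 + (SG_pre−1)·V_pre/V_post
V_post = 43.7 − 3.3·(102/60) = 38.0900
SG_post = 1 + (1.052 − 1)·43.7/38.0900

1.0597


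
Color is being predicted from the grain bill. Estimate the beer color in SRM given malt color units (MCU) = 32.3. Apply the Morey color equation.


SRM = 1.4922 · MCU^0.6859
SRM = 1.4922 · 32.3^0.6859

16.1804 SRM


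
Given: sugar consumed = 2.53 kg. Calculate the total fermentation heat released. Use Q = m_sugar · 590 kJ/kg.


Q = 2.53 · 590

1492.7000 kJ


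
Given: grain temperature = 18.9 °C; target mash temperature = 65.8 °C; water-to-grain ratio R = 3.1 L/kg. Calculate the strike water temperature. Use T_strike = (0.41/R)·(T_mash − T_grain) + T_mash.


T_strike = (0.41/3.1)·(65.8 − 18.9) + 65.8

72.0029 °C


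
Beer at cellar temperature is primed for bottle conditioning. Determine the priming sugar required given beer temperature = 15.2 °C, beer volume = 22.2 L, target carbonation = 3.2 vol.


residual = 14.695·(0.01821 + 0.09011·e^(−0.04·T));  sugar = (target − residual)·4.0·V
residual = 14.695·(0.01821 + 0.09011·e^(−0.04·15.2)) = 0.9885
sugar = (3.2 − 0.9885)·4.0·22.2

196.3791 g


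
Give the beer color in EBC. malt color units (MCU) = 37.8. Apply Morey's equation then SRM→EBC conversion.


SRM = 1.4922·MCU^0.6859;  EBC = SRM·1.97
SRM = 1.4922·37.8^0.6859 = 18.0231
EBC = 18.0231·1.97

35.5054 EBC


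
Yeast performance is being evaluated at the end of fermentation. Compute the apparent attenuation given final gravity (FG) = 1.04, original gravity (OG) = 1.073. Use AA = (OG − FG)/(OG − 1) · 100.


AA = (1.073 − 1.04)/(1.073 − 1) · 100

45.2055 %


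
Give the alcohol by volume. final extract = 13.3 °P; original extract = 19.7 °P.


SG = 259/(259 − P);  ABV = (OG − FG)·131.25
OG = 259/(259 − 19.7) = 1.0823
FG = 259/(259 − 13.3) = 1.0541
ABV = (1.0823 − 1.0541)·131.25

3.7003 % ABV


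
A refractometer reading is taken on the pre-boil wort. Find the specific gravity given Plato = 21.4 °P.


SG = 259/(259 − P)
SG = 259/(259 − 21.4)

1.0901


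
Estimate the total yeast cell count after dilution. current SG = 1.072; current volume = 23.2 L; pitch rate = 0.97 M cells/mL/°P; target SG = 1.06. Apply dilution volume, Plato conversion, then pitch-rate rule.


V_w = V·((SG_c−1)/(SG_t−1)−1);  °P = 259 − 259/SG_t;  cells = rate·(V+V_w)·°P
V_w = 23.2·((1.072−1)/(1.06−1)−1) = 4.6400
V_final = 23.2 + 4.6400 = 27.8400
°P = 259 − 259/1.06 = 14.6604
cells = 0.97·27.8400·14.6604

395.9006 billion cells


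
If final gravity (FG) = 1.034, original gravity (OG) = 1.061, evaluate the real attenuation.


AA = (OG−FG)/(OG−1)·100;  RA = AA·0.8192
AA = (1.061 − 1.034)/(1.061 − 1)·100 = 44.2623
RA = 44.2623·0.8192

36.2597 %


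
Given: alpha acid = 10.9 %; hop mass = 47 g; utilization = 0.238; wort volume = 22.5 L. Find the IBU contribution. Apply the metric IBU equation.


IBU = (α/100)·mass·U·1000 / V
IBU = (10.9/100)·47·0.238·1000 / 22.5

54.1900 IBU


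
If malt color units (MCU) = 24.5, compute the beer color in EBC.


SRM = 1.4922·MCU^0.6859;  EBC = SRM·1.97
SRM = 1.4922·24.5^0.6859 = 13.3862
EBC = 13.3862·1.97

26.3707 EBC


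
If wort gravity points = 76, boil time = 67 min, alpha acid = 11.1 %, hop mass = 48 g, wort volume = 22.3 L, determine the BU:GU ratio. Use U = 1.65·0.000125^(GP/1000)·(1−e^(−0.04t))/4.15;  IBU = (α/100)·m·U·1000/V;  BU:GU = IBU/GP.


U = 1.65·0.000125^(76/1000)·(1−e^(−0.04·67))/4.15 = 0.1870
IBU = (11.1/100)·48·0.1870·1000/22.3 = 44.6904
BU:GU = 44.6904/76

0.5880


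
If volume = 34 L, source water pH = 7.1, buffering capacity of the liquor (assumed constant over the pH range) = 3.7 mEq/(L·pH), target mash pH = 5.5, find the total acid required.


acid = buffering capacity · (pH_source − pH_target) · V
acid = 3.7 · (7.1 − 5.5) · 34

201.2800 mEq


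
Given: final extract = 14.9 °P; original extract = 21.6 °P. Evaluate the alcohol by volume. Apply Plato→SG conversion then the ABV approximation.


SG = 259/(259 − P);  ABV = (OG − FG)·131.25
OG = 259/(259 − 21.6) = 1.0910
FG = 259/(259 − 14.9) = 1.0610
ABV = (1.0910 − 1.0610)·131.25

3.9303 % ABV


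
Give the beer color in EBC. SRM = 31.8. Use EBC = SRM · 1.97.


EBC = 31.8 · 1.97

62.6460 EBC


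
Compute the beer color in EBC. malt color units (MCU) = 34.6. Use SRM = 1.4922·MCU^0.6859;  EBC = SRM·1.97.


SRM = 1.4922·34.6^0.6859 = 16.9621
EBC = 16.9621·1.97

33.4153 EBC


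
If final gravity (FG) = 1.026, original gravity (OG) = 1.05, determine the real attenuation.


AA = (OG−FG)/(OG−1)·100;  RA = AA·0.8192
AA = (1.05 − 1.026)/(1.05 − 1)·100 = 48.0000
RA = 48.0000·0.8192

39.3216 %


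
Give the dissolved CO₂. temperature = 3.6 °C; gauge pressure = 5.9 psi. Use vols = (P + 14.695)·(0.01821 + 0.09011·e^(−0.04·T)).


vols = (5.9 + 14.695)·(0.01821 + 0.09011·e^(−0.04·3.6))

1.9820 volumes


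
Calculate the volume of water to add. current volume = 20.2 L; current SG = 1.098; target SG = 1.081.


V_water = V·((SG_curr − 1)/(SG_target − 1) − 1)
V_water = 20.2·((1.098 − 1)/(1.081 − 1) − 1)

4.2395 L


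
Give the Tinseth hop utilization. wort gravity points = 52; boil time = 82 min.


U = 1.65·0.000125^(GP/1000) · (1 − e^(−0.04·t))/4.15
bigness = 1.65·0.000125^(52/1000) = 1.0340
boil_factor = (1 − e^(−0.04·82))/4.15 = 0.2319
U = 1.0340 · 0.2319

0.2398


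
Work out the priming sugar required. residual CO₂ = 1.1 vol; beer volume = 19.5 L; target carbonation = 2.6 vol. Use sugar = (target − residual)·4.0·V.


sugar = (2.6 − 1.1)·4.0·19.5

117.0000 g


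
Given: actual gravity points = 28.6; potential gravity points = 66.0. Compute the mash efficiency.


efficiency = actual / potential × 100
efficiency = 28.6 / 66.0 × 100

43.3333 %


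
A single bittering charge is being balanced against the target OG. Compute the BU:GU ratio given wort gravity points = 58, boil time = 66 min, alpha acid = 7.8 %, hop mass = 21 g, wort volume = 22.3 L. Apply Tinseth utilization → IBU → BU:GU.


U = 1.65·0.000125^(GP/1000)·(1−e^(−0.04t))/4.15;  IBU = (α/100)·m·U·1000/V;  BU:GU = IBU/GP
U = 1.65·0.000125^(58/1000)·(1−e^(−0.04·66))/4.15 = 0.2192
IBU = (7.8/100)·21·0.2192·1000/22.3 = 16.1032
BU:GU = 16.1032/58

0.2776


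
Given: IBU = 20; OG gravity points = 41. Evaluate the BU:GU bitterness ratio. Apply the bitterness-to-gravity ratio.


BU:GU = IBU / OG_points
BU:GU = 20 / 41

0.4878


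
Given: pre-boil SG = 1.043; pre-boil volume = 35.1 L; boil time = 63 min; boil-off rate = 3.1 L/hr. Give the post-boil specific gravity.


V_post = V_pre − rate·(t/60);  SG_post = 1 + (SG_pre−1)·V_pre/V_post
V_post = 35.1 − 3.1·(63/60) = 31.8450
SG_post = 1 + (1.043 − 1)·35.1/31.8450

1.0474


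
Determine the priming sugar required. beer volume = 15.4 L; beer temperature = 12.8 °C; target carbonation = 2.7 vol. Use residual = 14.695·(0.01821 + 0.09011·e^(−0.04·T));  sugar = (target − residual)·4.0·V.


residual = 14.695·(0.01821 + 0.09011·e^(−0.04·12.8)) = 1.0612
sugar = (2.7 − 1.0612)·4.0·15.4

100.9523 g


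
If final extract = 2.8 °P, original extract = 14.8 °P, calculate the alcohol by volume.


SG = 259/(259 − P);  ABV = (OG − FG)·131.25
OG = 259/(259 − 14.8) = 1.0606
FG = 259/(259 − 2.8) = 1.0109
ABV = (1.0606 − 1.0109)·131.25

6.5201 % ABV


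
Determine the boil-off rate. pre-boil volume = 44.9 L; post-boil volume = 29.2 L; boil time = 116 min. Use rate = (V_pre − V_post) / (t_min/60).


rate = (44.9 − 29.2) / (116/60)

8.1207 L/hr


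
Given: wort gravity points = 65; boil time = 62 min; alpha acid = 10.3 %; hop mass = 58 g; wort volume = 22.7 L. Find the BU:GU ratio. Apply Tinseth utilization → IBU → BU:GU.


U = 1.65·0.000125^(GP/1000)·(1−e^(−0.04t))/4.15;  IBU = (α/100)·m·U·1000/V;  BU:GU = IBU/GP
U = 1.65·0.000125^(65/1000)·(1−e^(−0.04·62))/4.15 = 0.2031
IBU = (10.3/100)·58·0.2031·1000/22.7 = 53.4554
BU:GU = 53.4554/65

0.8224


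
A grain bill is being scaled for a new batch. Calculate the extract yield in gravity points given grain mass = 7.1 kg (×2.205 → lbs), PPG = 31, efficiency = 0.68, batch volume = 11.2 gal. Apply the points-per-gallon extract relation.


points = lbs × PPG × eff / vol
lbs = 7.1 × 2.205 = 15.6555
points = 15.6555 × 31 × 0.68 / 11.2

29.4659 points


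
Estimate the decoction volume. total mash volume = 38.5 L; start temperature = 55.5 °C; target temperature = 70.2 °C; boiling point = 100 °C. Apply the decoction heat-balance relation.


V_dec = V_total·(T_target − T_start)/(T_boil − T_start)
V_dec = 38.5·(70.2 − 55.5)/(100 − 55.5)

12.7180 L


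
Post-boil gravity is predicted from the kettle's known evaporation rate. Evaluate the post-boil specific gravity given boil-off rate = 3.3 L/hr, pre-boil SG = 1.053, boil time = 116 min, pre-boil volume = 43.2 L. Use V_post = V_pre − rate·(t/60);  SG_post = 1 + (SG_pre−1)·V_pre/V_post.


V_post = 43.2 − 3.3·(116/60) = 36.8200
SG_post = 1 + (1.053 − 1)·43.2/36.8200

1.0622


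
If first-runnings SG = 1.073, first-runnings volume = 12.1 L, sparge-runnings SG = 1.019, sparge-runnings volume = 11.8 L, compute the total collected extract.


total = Σ (SG_i − 1)·1000·V_i
first = (1.073 − 1)·1000·12.1 = 883.3000
sparge = (1.019 − 1)·1000·11.8 = 224.2000
total = 883.3000 + 224.2000

1107.5000 gravity·L


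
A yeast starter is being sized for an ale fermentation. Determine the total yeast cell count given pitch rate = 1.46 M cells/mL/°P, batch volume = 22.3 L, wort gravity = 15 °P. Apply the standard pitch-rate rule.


cells (billions) = rate · V_L · °P
cells = 1.46 · 22.3 · 15

488.3700 billion cells


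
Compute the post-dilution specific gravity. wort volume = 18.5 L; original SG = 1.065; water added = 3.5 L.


SG_new = 1 + (SG_old − 1)·V_old/(V_old + V_water)
pts = (1.065 − 1)·1000·18.5/(18.5 + 3.5) = 54.6591
SG_new = 1 + 54.6591/1000

1.0547


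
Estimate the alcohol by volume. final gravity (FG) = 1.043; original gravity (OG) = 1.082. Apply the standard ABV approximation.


ABV = (OG − FG) · 131.25
ABV = (1.082 − 1.043) · 131.25

5.1188 % ABV


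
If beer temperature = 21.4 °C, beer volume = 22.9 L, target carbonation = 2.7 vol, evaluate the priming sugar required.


residual = 14.695·(0.01821 + 0.09011·e^(−0.04·T));  sugar = (target − residual)·4.0·V
residual = 14.695·(0.01821 + 0.09011·e^(−0.04·21.4)) = 0.8302
sugar = (2.7 − 0.8302)·4.0·22.9

171.2756 g


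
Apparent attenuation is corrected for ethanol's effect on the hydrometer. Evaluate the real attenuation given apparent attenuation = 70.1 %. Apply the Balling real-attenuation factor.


RA = AA · 0.8192
RA = 70.1 · 0.8192

57.4259 %


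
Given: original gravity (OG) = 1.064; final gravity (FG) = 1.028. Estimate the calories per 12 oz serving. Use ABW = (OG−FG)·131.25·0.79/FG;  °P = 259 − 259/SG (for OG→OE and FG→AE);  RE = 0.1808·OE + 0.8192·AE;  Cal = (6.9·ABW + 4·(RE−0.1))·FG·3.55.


ABW = (1.064 − 1.028)·131.25·0.79/1.028 = 3.6311
OE = 259 − 259/1.064 = 15.5789 °P
AE = 259 − 259/1.028 = 7.0545 °P
RE = 0.1808·15.5789 + 0.8192·7.0545 = 8.5957 °P
Cal = (6.9·3.6311 + 4·(8.5957−0.1))·1.028·3.55

215.4505 kcal


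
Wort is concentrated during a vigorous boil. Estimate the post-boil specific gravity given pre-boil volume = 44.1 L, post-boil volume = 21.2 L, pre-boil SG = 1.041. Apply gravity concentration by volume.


SG_post = 1 + (SG_pre − 1)·V_pre/V_post
pts_pre = (1.041 − 1)·1000 = 41.0000
pts_post = 41.0000·44.1/21.2 = 85.2877
SG_post = 1 + 85.2877/1000

1.0853


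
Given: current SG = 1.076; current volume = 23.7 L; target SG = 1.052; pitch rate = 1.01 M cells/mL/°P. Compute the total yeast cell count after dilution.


V_w = V·((SG_c−1)/(SG_t−1)−1);  °P = 259 − 259/SG_t;  cells = rate·(V+V_w)·°P
V_w = 23.7·((1.076−1)/(1.052−1)−1) = 10.9385
V_final = 23.7 + 10.9385 = 34.6385
°P = 259 − 259/1.052 = 12.8023
cells = 1.01·34.6385·12.8023

447.8858 billion cells


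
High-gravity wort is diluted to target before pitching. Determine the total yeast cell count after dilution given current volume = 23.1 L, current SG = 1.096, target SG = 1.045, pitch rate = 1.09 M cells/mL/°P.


V_w = V·((SG_c−1)/(SG_t−1)−1);  °P = 259 − 259/SG_t;  cells = rate·(V+V_w)·°P
V_w = 23.1·((1.096−1)/(1.045−1)−1) = 26.1800
V_final = 23.1 + 26.1800 = 49.2800
°P = 259 − 259/1.045 = 11.1531
cells = 1.09·49.2800·11.1531

599.0915 billion cells


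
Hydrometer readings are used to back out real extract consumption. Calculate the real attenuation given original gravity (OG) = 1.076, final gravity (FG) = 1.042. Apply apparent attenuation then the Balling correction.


AA = (OG−FG)/(OG−1)·100;  RA = AA·0.8192
AA = (1.076 − 1.042)/(1.076 − 1)·100 = 44.7368
RA = 44.7368·0.8192

36.6484 %
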